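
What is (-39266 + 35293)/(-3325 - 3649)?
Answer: 3973/6974 ≈ 0.56969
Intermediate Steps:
(-39266 + 35293)/(-3325 - 3649) = -3973/(-6974) = -3973*(-1/6974) = 3973/6974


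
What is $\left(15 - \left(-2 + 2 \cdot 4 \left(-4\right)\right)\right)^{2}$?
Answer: $2401$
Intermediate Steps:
$\left(15 - \left(-2 + 2 \cdot 4 \left(-4\right)\right)\right)^{2} = \left(15 + \left(\left(-2\right) \left(-16\right) + 2\right)\right)^{2} = \left(15 + \left(32 + 2\right)\right)^{2} = \left(15 + 34\right)^{2} = 49^{2} = 2401$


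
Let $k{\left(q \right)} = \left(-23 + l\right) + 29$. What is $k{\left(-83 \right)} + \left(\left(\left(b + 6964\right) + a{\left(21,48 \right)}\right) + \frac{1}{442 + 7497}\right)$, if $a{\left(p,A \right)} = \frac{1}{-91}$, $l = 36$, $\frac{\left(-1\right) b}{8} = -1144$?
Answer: $\frac{11673323094}{722449} \approx 16158.0$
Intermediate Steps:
$b = 9152$ ($b = \left(-8\right) \left(-1144\right) = 9152$)
$k{\left(q \right)} = 42$ ($k{\left(q \right)} = \left(-23 + 36\right) + 29 = 13 + 29 = 42$)
$a{\left(p,A \right)} = - \frac{1}{91}$
$k{\left(-83 \right)} + \left(\left(\left(b + 6964\right) + a{\left(21,48 \right)}\right) + \frac{1}{442 + 7497}\right) = 42 + \left(\left(\left(9152 + 6964\right) - \frac{1}{91}\right) + \frac{1}{442 + 7497}\right) = 42 + \left(\left(16116 - \frac{1}{91}\right) + \frac{1}{7939}\right) = 42 + \left(\frac{1466555}{91} + \frac{1}{7939}\right) = 42 + \frac{11642980236}{722449} = \frac{11673323094}{722449}$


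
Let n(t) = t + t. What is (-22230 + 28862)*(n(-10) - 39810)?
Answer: -264152560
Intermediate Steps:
n(t) = 2*t
(-22230 + 28862)*(n(-10) - 39810) = (-22230 + 28862)*(2*(-10) - 39810) = 6632*(-20 - 39810) = 6632*(-39830) = -264152560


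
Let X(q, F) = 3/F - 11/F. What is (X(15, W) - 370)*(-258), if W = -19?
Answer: 1811676/19 ≈ 95351.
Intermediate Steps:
X(q, F) = -8/F
(X(15, W) - 370)*(-258) = (-8/(-19) - 370)*(-258) = (-8*(-1/19) - 370)*(-258) = (8/19 - 370)*(-258) = -7022/19*(-258) = 1811676/19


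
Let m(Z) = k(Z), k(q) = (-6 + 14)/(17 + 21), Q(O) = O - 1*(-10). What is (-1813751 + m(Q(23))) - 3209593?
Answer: -95443532/19 ≈ -5.0233e+6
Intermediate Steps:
Q(O) = 10 + O (Q(O) = O + 10 = 10 + O)
k(q) = 4/19 (k(q) = 8/38 = 8*(1/38) = 4/19)
m(Z) = 4/19
(-1813751 + m(Q(23))) - 3209593 = (-1813751 + 4/19) - 3209593 = -34461265/19 - 3209593 = -95443532/19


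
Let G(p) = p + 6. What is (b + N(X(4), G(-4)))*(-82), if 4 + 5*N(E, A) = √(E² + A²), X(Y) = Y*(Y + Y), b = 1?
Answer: -82/5 - 164*√257/5 ≈ -542.22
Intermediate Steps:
G(p) = 6 + p
X(Y) = 2*Y² (X(Y) = Y*(2*Y) = 2*Y²)
N(E, A) = -⅘ + √(A² + E²)/5 (N(E, A) = -⅘ + √(E² + A²)/5 = -⅘ + √(A² + E²)/5)
(b + N(X(4), G(-4)))*(-82) = (1 + (-⅘ + √((6 - 4)² + (2*4²)²)/5))*(-82) = (1 + (-⅘ + √(2² + (2*16)²)/5))*(-82) = (1 + (-⅘ + √(4 + 32²)/5))*(-82) = (1 + (-⅘ + √(4 + 1024)/5))*(-82) = (1 + (-⅘ + √1028/5))*(-82) = (1 + (-⅘ + (2*√257)/5))*(-82) = (1 + (-⅘ + 2*√257/5))*(-82) = (⅕ + 2*√257/5)*(-82) = -82/5 - 164*√257/5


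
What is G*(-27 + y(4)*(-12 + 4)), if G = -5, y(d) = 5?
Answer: 335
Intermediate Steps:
G*(-27 + y(4)*(-12 + 4)) = -5*(-27 + 5*(-12 + 4)) = -5*(-27 + 5*(-8)) = -5*(-27 - 40) = -5*(-67) = 335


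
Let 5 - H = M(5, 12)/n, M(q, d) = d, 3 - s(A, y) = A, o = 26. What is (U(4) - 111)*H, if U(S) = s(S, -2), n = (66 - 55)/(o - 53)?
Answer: -42448/11 ≈ -3858.9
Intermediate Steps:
s(A, y) = 3 - A
n = -11/27 (n = (66 - 55)/(26 - 53) = 11/(-27) = 11*(-1/27) = -11/27 ≈ -0.40741)
U(S) = 3 - S
H = 379/11 (H = 5 - 12/(-11/27) = 5 - 12*(-27)/11 = 5 - 1*(-324/11) = 5 + 324/11 = 379/11 ≈ 34.455)
(U(4) - 111)*H = ((3 - 1*4) - 111)*(379/11) = ((3 - 4) - 111)*(379/11) = (-1 - 111)*(379/11) = -112*379/11 = -42448/11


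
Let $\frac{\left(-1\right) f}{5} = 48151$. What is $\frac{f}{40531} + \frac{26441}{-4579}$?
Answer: $- \frac{2174097316}{185591449} \approx -11.714$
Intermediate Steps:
$f = -240755$ ($f = \left(-5\right) 48151 = -240755$)
$\frac{f}{40531} + \frac{26441}{-4579} = - \frac{240755}{40531} + \frac{26441}{-4579} = \left(-240755\right) \frac{1}{40531} + 26441 \left(- \frac{1}{4579}\right) = - \frac{240755}{40531} - \frac{26441}{4579} = - \frac{2174097316}{185591449}$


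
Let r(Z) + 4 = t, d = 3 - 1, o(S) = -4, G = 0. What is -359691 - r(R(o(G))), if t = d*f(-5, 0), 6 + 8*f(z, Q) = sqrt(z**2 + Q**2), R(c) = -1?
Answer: -1438747/4 ≈ -3.5969e+5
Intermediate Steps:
d = 2
f(z, Q) = -3/4 + sqrt(Q**2 + z**2)/8 (f(z, Q) = -3/4 + sqrt(z**2 + Q**2)/8 = -3/4 + sqrt(Q**2 + z**2)/8)
t = -1/4 (t = 2*(-3/4 + sqrt(0**2 + (-5)**2)/8) = 2*(-3/4 + sqrt(0 + 25)/8) = 2*(-3/4 + sqrt(25)/8) = 2*(-3/4 + (1/8)*5) = 2*(-3/4 + 5/8) = 2*(-1/8) = -1/4 ≈ -0.25000)
r(Z) = -17/4 (r(Z) = -4 - 1/4 = -17/4)
-359691 - r(R(o(G))) = -359691 - 1*(-17/4) = -359691 + 17/4 = -1438747/4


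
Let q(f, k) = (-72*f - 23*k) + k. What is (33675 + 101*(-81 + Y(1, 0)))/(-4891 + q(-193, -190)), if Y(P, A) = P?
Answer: 5119/2637 ≈ 1.9412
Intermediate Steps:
q(f, k) = -72*f - 22*k
(33675 + 101*(-81 + Y(1, 0)))/(-4891 + q(-193, -190)) = (33675 + 101*(-81 + 1))/(-4891 + (-72*(-193) - 22*(-190))) = (33675 + 101*(-80))/(-4891 + (13896 + 4180)) = (33675 - 8080)/(-4891 + 18076) = 25595/13185 = 25595*(1/13185) = 5119/2637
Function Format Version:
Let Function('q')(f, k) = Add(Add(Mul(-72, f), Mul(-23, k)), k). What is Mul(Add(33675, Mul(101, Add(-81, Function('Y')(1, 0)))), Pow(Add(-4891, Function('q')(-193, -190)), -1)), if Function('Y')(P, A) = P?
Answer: Rational(5119, 2637) ≈ 1.9412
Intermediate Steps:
Function('q')(f, k) = Add(Mul(-72, f), Mul(-22, k))
Mul(Add(33675, Mul(101, Add(-81, Function('Y')(1, 0)))), Pow(Add(-4891, Function('q')(-193, -190)), -1)) = Mul(Add(33675, Mul(101, Add(-81, 1))), Pow(Add(-4891, Add(Mul(-72, -193), Mul(-22, -190))), -1)) = Mul(Add(33675, Mul(101, -80)), Pow(Add(-4891, Add(13896, 4180)), -1)) = Mul(Add(33675, -8080), Pow(Add(-4891, 18076), -1)) = Mul(25595, Pow(13185, -1)) = Mul(25595, Rational(1, 13185)) = Rational(5119, 2637)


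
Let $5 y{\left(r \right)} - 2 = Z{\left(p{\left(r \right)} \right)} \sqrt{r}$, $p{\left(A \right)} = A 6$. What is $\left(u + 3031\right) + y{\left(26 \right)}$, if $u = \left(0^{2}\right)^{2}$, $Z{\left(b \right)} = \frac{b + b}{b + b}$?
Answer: $\frac{15157}{5} + \frac{\sqrt{26}}{5} \approx 3032.4$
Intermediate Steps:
$p{\left(A \right)} = 6 A$
$Z{\left(b \right)} = 1$ ($Z{\left(b \right)} = \frac{2 b}{2 b} = 2 b \frac{1}{2 b} = 1$)
$u = 0$ ($u = 0^{2} = 0$)
$y{\left(r \right)} = \frac{2}{5} + \frac{\sqrt{r}}{5}$ ($y{\left(r \right)} = \frac{2}{5} + \frac{1 \sqrt{r}}{5} = \frac{2}{5} + \frac{\sqrt{r}}{5}$)
$\left(u + 3031\right) + y{\left(26 \right)} = \left(0 + 3031\right) + \left(\frac{2}{5} + \frac{\sqrt{26}}{5}\right) = 3031 + \left(\frac{2}{5} + \frac{\sqrt{26}}{5}\right) = \frac{15157}{5} + \frac{\sqrt{26}}{5}$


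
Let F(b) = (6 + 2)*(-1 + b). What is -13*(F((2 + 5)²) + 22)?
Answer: -5278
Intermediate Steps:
F(b) = -8 + 8*b (F(b) = 8*(-1 + b) = -8 + 8*b)
-13*(F((2 + 5)²) + 22) = -13*((-8 + 8*(2 + 5)²) + 22) = -13*((-8 + 8*7²) + 22) = -13*((-8 + 8*49) + 22) = -13*((-8 + 392) + 22) = -13*(384 + 22) = -13*406 = -5278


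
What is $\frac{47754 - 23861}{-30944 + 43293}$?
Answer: $\frac{23893}{12349} \approx 1.9348$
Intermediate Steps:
$\frac{47754 - 23861}{-30944 + 43293} = \frac{23893}{12349}$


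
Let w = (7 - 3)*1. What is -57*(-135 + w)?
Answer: 7467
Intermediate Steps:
w = 4 (w = 4*1 = 4)
-57*(-135 + w) = -57*(-135 + 4) = -57*(-131) = 7467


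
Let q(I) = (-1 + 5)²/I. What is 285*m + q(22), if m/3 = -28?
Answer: -263332/11 ≈ -23939.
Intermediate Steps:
m = -84 (m = 3*(-28) = -84)
q(I) = 16/I (q(I) = 4²/I = 16/I)
285*m + q(22) = 285*(-84) + 16/22 = -23940 + 16*(1/22) = -23940 + 8/11 = -263332/11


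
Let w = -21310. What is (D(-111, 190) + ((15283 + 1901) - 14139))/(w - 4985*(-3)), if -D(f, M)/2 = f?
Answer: -3267/6355 ≈ -0.51408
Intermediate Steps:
D(f, M) = -2*f
(D(-111, 190) + ((15283 + 1901) - 14139))/(w - 4985*(-3)) = (-2*(-111) + ((15283 + 1901) - 14139))/(-21310 - 4985*(-3)) = (222 + (17184 - 14139))/(-21310 + 14955) = (222 + 3045)/(-6355) = 3267*(-1/6355) = -3267/6355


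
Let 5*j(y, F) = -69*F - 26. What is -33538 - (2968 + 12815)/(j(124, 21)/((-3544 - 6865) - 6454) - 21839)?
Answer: -12350798667227/368270762 ≈ -33537.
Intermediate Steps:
j(y, F) = -26/5 - 69*F/5 (j(y, F) = (-69*F - 26)/5 = (-26 - 69*F)/5 = -26/5 - 69*F/5)
-33538 - (2968 + 12815)/(j(124, 21)/((-3544 - 6865) - 6454) - 21839) = -33538 - (2968 + 12815)/((-26/5 - 69/5*21)/((-3544 - 6865) - 6454) - 21839) = -33538 - 15783/((-26/5 - 1449/5)/(-10409 - 6454) - 21839) = -33538 - 15783/(-295/(-16863) - 21839) = -33538 - 15783/(-295*(-1/16863) - 21839) = -33538 - 15783/(295/16863 - 21839) = -33538 - 15783/(-368270762/16863) = -33538 - 15783*(-16863)/368270762 = -33538 - 1*(-266148729/368270762) = -33538 + 266148729/368270762 = -12350798667227/368270762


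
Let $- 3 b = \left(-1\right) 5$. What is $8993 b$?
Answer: $\frac{44965}{3} \approx 14988.0$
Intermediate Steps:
$b = \frac{5}{3}$ ($b = - \frac{\left(-1\right) 5}{3} = \left(- \frac{1}{3}\right) \left(-5\right) = \frac{5}{3} \approx 1.6667$)
$8993 b = 8993 \cdot \frac{5}{3} = \frac{44965}{3}$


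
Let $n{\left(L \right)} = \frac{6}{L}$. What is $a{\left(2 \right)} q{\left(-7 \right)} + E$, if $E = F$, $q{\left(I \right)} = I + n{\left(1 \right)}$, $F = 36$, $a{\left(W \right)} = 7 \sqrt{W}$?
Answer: $36 - 7 \sqrt{2} \approx 26.1$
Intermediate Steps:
$q{\left(I \right)} = 6 + I$ ($q{\left(I \right)} = I + \frac{6}{1} = I + 6 \cdot 1 = I + 6 = 6 + I$)
$E = 36$
$a{\left(2 \right)} q{\left(-7 \right)} + E = 7 \sqrt{2} \left(6 - 7\right) + 36 = 7 \sqrt{2} \left(-1\right) + 36 = - 7 \sqrt{2} + 36 = 36 - 7 \sqrt{2}$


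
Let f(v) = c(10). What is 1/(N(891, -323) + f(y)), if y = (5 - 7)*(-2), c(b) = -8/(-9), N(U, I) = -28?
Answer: -9/244 ≈ -0.036885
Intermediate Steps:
c(b) = 8/9 (c(b) = -8*(-⅑) = 8/9)
y = 4 (y = -2*(-2) = 4)
f(v) = 8/9
1/(N(891, -323) + f(y)) = 1/(-28 + 8/9) = 1/(-244/9) = -9/244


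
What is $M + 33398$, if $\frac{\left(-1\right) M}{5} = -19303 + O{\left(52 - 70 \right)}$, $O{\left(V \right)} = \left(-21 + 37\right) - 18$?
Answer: $129923$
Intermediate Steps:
$O{\left(V \right)} = -2$ ($O{\left(V \right)} = 16 - 18 = -2$)
$M = 96525$ ($M = - 5 \left(-19303 - 2\right) = \left(-5\right) \left(-19305\right) = 96525$)
$M + 33398 = 96525 + 33398 = 129923$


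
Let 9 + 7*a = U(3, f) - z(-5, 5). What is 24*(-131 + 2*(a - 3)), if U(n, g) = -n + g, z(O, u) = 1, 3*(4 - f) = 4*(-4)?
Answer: -23192/7 ≈ -3313.1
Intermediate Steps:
f = 28/3 (f = 4 - 4*(-4)/3 = 4 - ⅓*(-16) = 4 + 16/3 = 28/3 ≈ 9.3333)
U(n, g) = g - n
a = -11/21 (a = -9/7 + ((28/3 - 1*3) - 1*1)/7 = -9/7 + ((28/3 - 3) - 1)/7 = -9/7 + (19/3 - 1)/7 = -9/7 + (⅐)*(16/3) = -9/7 + 16/21 = -11/21 ≈ -0.52381)
24*(-131 + 2*(a - 3)) = 24*(-131 + 2*(-11/21 - 3)) = 24*(-131 + 2*(-74/21)) = 24*(-131 - 148/21) = 24*(-2899/21) = -23192/7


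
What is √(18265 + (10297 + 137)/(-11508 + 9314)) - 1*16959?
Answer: -16959 + 32*√21459514/1097 ≈ -16824.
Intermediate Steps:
√(18265 + (10297 + 137)/(-11508 + 9314)) - 1*16959 = √(18265 + 10434/(-2194)) - 16959 = √(18265 + 10434*(-1/2194)) - 16959 = √(18265 - 5217/1097) - 16959 = √(20031488/1097) - 16959 = 32*√21459514/1097 - 16959 = -16959 + 32*√21459514/1097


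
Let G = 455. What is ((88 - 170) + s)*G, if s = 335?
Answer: 115115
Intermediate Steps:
((88 - 170) + s)*G = ((88 - 170) + 335)*455 = (-82 + 335)*455 = 253*455 = 115115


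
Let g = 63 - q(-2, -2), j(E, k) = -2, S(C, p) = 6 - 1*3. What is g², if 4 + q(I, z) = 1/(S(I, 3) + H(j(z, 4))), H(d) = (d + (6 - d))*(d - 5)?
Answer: 6832996/1521 ≈ 4492.4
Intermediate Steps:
S(C, p) = 3 (S(C, p) = 6 - 3 = 3)
H(d) = -30 + 6*d (H(d) = 6*(-5 + d) = -30 + 6*d)
q(I, z) = -157/39 (q(I, z) = -4 + 1/(3 + (-30 + 6*(-2))) = -4 + 1/(3 + (-30 - 12)) = -4 + 1/(3 - 42) = -4 + 1/(-39) = -4 - 1/39 = -157/39)
g = 2614/39 (g = 63 - 1*(-157/39) = 63 + 157/39 = 2614/39 ≈ 67.026)
g² = (2614/39)² = 6832996/1521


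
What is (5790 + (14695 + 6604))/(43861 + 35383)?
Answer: 27089/79244 ≈ 0.34184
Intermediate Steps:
(5790 + (14695 + 6604))/(43861 + 35383) = (5790 + 21299)/79244 = 27089*(1/79244) = 27089/79244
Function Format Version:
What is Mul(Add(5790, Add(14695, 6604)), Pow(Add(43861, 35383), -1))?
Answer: Rational(27089, 79244) ≈ 0.34184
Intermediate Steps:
Mul(Add(5790, Add(14695, 6604)), Pow(Add(43861, 35383), -1)) = Mul(Add(5790, 21299), Pow(79244, -1)) = Mul(27089, Rational(1, 79244)) = Rational(27089, 79244)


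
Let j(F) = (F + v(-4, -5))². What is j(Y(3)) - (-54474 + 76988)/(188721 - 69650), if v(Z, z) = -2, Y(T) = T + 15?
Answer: 30459662/119071 ≈ 255.81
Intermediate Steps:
Y(T) = 15 + T
j(F) = (-2 + F)² (j(F) = (F - 2)² = (-2 + F)²)
j(Y(3)) - (-54474 + 76988)/(188721 - 69650) = (-2 + (15 + 3))² - (-54474 + 76988)/(188721 - 69650) = (-2 + 18)² - 22514/119071 = 16² - 22514/119071 = 256 - 1*22514/119071 = 256 - 22514/119071 = 30459662/119071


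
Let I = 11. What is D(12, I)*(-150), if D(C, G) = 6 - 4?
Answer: -300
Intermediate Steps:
D(C, G) = 2
D(12, I)*(-150) = 2*(-150) = -300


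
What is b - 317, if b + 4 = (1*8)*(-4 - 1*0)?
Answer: -353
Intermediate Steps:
b = -36 (b = -4 + (1*8)*(-4 - 1*0) = -4 + 8*(-4 + 0) = -4 + 8*(-4) = -4 - 32 = -36)
b - 317 = -36 - 317 = -353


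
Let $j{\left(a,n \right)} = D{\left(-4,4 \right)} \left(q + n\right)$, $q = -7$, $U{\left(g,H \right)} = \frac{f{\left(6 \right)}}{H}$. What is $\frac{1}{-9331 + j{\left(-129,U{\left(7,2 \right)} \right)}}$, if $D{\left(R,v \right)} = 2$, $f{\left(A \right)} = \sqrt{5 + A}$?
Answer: $- \frac{9345}{87329014} - \frac{\sqrt{11}}{87329014} \approx -0.00010705$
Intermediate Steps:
$U{\left(g,H \right)} = \frac{\sqrt{11}}{H}$ ($U{\left(g,H \right)} = \frac{\sqrt{5 + 6}}{H} = \frac{\sqrt{11}}{H}$)
$j{\left(a,n \right)} = -14 + 2 n$ ($j{\left(a,n \right)} = 2 \left(-7 + n\right) = -14 + 2 n$)
$\frac{1}{-9331 + j{\left(-129,U{\left(7,2 \right)} \right)}} = \frac{1}{-9331 - \left(14 - 2 \frac{\sqrt{11}}{2}\right)} = \frac{1}{-9331 - \left(14 - \sqrt{11}\right)} = \frac{1}{-9345 + \sqrt{11}}$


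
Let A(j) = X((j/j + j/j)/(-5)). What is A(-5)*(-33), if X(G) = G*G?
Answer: -132/25 ≈ -5.2800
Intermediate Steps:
X(G) = G²
A(j) = 4/25 (A(j) = ((j/j + j/j)/(-5))² = ((1 + 1)*(-⅕))² = (2*(-⅕))² = (-⅖)² = 4/25)
A(-5)*(-33) = (4/25)*(-33) = -132/25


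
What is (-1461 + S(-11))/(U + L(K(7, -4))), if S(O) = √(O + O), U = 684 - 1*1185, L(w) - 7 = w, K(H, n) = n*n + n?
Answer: 1461/482 - I*√22/482 ≈ 3.0311 - 0.0097312*I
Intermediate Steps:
K(H, n) = n + n² (K(H, n) = n² + n = n + n²)
L(w) = 7 + w
U = -501 (U = 684 - 1185 = -501)
S(O) = √2*√O (S(O) = √(2*O) = √2*√O)
(-1461 + S(-11))/(U + L(K(7, -4))) = (-1461 + √2*√(-11))/(-501 + (7 - 4*(1 - 4))) = (-1461 + √2*(I*√11))/(-501 + (7 - 4*(-3))) = (-1461 + I*√22)/(-501 + (7 + 12)) = (-1461 + I*√22)/(-501 + 19) = (-1461 + I*√22)/(-482) = (-1461 + I*√22)*(-1/482) = 1461/482 - I*√22/482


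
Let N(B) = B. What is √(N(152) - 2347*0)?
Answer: 2*√38 ≈ 12.329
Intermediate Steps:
√(N(152) - 2347*0) = √(152 - 2347*0) = √(152 + 0) = √152 = 2*√38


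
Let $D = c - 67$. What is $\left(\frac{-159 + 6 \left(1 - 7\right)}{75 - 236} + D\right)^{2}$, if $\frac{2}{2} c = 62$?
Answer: $\frac{372100}{25921} \approx 14.355$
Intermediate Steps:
$c = 62$
$D = -5$ ($D = 62 - 67 = -5$)
$\left(\frac{-159 + 6 \left(1 - 7\right)}{75 - 236} + D\right)^{2} = \left(\frac{-159 + 6 \left(1 - 7\right)}{75 - 236} - 5\right)^{2} = \left(\frac{-159 + 6 \left(-6\right)}{-161} - 5\right)^{2} = \left(\left(-159 - 36\right) \left(- \frac{1}{161}\right) - 5\right)^{2} = \left(\left(-195\right) \left(- \frac{1}{161}\right) - 5\right)^{2} = \left(\frac{195}{161} - 5\right)^{2} = \left(- \frac{610}{161}\right)^{2} = \frac{372100}{25921}$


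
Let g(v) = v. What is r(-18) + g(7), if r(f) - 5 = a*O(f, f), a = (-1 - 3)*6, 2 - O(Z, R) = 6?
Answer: 108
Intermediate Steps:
O(Z, R) = -4 (O(Z, R) = 2 - 1*6 = 2 - 6 = -4)
a = -24 (a = -4*6 = -24)
r(f) = 101 (r(f) = 5 - 24*(-4) = 5 + 96 = 101)
r(-18) + g(7) = 101 + 7 = 108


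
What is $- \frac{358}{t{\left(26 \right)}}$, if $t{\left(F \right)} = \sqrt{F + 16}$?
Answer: $- \frac{179 \sqrt{42}}{21} \approx -55.241$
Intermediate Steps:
$t{\left(F \right)} = \sqrt{16 + F}$
$- \frac{358}{t{\left(26 \right)}} = - \frac{358}{\sqrt{16 + 26}} = - \frac{358}{\sqrt{42}} = - 358 \frac{\sqrt{42}}{42} = - \frac{179 \sqrt{42}}{21}$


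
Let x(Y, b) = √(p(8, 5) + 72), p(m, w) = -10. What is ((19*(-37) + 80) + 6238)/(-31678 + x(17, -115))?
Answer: -88935985/501747811 - 5615*√62/1003495622 ≈ -0.17730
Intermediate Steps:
x(Y, b) = √62 (x(Y, b) = √(-10 + 72) = √62)
((19*(-37) + 80) + 6238)/(-31678 + x(17, -115)) = ((19*(-37) + 80) + 6238)/(-31678 + √62) = ((-703 + 80) + 6238)/(-31678 + √62) = (-623 + 6238)/(-31678 + √62) = 5615/(-31678 + √62)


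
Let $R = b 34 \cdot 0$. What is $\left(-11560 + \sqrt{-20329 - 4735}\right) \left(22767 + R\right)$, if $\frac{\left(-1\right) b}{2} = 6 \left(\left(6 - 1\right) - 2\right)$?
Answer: $-263186520 + 45534 i \sqrt{6266} \approx -2.6319 \cdot 10^{8} + 3.6044 \cdot 10^{6} i$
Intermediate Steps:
$b = -36$ ($b = - 2 \cdot 6 \left(\left(6 - 1\right) - 2\right) = - 2 \cdot 6 \left(5 - 2\right) = - 2 \cdot 6 \cdot 3 = \left(-2\right) 18 = -36$)
$R = 0$ ($R = \left(-36\right) 34 \cdot 0 = \left(-1224\right) 0 = 0$)
$\left(-11560 + \sqrt{-20329 - 4735}\right) \left(22767 + R\right) = \left(-11560 + \sqrt{-20329 - 4735}\right) \left(22767 + 0\right) = \left(-11560 + \sqrt{-25064}\right) 22767 = \left(-11560 + 2 i \sqrt{6266}\right) 22767 = -263186520 + 45534 i \sqrt{6266}$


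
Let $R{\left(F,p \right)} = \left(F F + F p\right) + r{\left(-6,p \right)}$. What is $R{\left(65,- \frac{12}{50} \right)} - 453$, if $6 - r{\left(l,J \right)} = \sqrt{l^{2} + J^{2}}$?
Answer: $\frac{18812}{5} - \frac{6 \sqrt{626}}{25} \approx 3756.4$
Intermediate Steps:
$r{\left(l,J \right)} = 6 - \sqrt{J^{2} + l^{2}}$ ($r{\left(l,J \right)} = 6 - \sqrt{l^{2} + J^{2}} = 6 - \sqrt{J^{2} + l^{2}}$)
$R{\left(F,p \right)} = 6 + F^{2} - \sqrt{36 + p^{2}} + F p$ ($R{\left(F,p \right)} = \left(F F + F p\right) - \left(-6 + \sqrt{p^{2} + \left(-6\right)^{2}}\right) = \left(F^{2} + F p\right) - \left(-6 + \sqrt{p^{2} + 36}\right) = \left(F^{2} + F p\right) - \left(-6 + \sqrt{36 + p^{2}}\right) = 6 + F^{2} - \sqrt{36 + p^{2}} + F p$)
$R{\left(65,- \frac{12}{50} \right)} - 453 = \left(6 + 65^{2} - \sqrt{36 + \left(- \frac{12}{50}\right)^{2}} + 65 \left(- \frac{12}{50}\right)\right) - 453 = \left(6 + 4225 - \sqrt{36 + \left(\left(-12\right) \frac{1}{50}\right)^{2}} + 65 \left(\left(-12\right) \frac{1}{50}\right)\right) - 453 = \left(6 + 4225 - \sqrt{36 + \left(- \frac{6}{25}\right)^{2}} + 65 \left(- \frac{6}{25}\right)\right) - 453 = \left(6 + 4225 - \sqrt{36 + \frac{36}{625}} - \frac{78}{5}\right) - 453 = \left(6 + 4225 - \sqrt{\frac{22536}{625}} - \frac{78}{5}\right) - 453 = \left(6 + 4225 - \frac{6 \sqrt{626}}{25} - \frac{78}{5}\right) - 453 = \left(\frac{21077}{5} - \frac{6 \sqrt{626}}{25}\right) - 453 = \frac{18812}{5} - \frac{6 \sqrt{626}}{25}$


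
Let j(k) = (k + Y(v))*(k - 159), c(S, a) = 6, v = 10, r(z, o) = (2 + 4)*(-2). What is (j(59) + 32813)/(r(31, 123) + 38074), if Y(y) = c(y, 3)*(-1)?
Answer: 27513/38062 ≈ 0.72285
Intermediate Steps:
r(z, o) = -12 (r(z, o) = 6*(-2) = -12)
Y(y) = -6 (Y(y) = 6*(-1) = -6)
j(k) = (-159 + k)*(-6 + k) (j(k) = (k - 6)*(k - 159) = (-6 + k)*(-159 + k) = (-159 + k)*(-6 + k))
(j(59) + 32813)/(r(31, 123) + 38074) = ((954 + 59**2 - 165*59) + 32813)/(-12 + 38074) = ((954 + 3481 - 9735) + 32813)/38062 = (-5300 + 32813)*(1/38062) = 27513*(1/38062) = 27513/38062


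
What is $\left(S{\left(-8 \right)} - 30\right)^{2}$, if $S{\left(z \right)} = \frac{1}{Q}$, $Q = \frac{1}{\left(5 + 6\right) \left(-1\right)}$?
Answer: $1681$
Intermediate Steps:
$Q = - \frac{1}{11}$ ($Q = \frac{1}{11 \left(-1\right)} = \frac{1}{-11} = - \frac{1}{11} \approx -0.090909$)
$S{\left(z \right)} = -11$ ($S{\left(z \right)} = \frac{1}{- \frac{1}{11}} = -11$)
$\left(S{\left(-8 \right)} - 30\right)^{2} = \left(-11 - 30\right)^{2} = \left(-41\right)^{2} = 1681$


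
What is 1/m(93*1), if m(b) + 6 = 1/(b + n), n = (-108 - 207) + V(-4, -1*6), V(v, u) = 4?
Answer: -218/1309 ≈ -0.16654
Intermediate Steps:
n = -311 (n = (-108 - 207) + 4 = -315 + 4 = -311)
m(b) = -6 + 1/(-311 + b) (m(b) = -6 + 1/(b - 311) = -6 + 1/(-311 + b))
1/m(93*1) = 1/((1867 - 558)/(-311 + 93*1)) = 1/((1867 - 6*93)/(-311 + 93)) = 1/((1867 - 558)/(-218)) = 1/(-1/218*1309) = 1/(-1309/218) = -218/1309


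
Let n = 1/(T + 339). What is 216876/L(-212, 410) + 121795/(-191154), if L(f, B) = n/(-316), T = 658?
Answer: -13061020944056803/191154 ≈ -6.8327e+10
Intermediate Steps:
n = 1/997 (n = 1/(658 + 339) = 1/997 ≈ 0.0010030)
L(f, B) = -1/315052 (L(f, B) = (1/997)/(-316) = (1/997)*(-1/316) = -1/315052)
216876/L(-212, 410) + 121795/(-191154) = 216876/(-1/315052) + 121795/(-191154) = 216876*(-315052) + 121795*(-1/191154) = -68327217552 - 121795/191154 = -13061020944056803/191154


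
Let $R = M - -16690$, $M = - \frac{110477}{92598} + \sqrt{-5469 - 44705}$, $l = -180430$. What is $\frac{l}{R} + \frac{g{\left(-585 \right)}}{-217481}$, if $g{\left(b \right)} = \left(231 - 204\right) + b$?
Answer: $- \frac{1122756228229388088111702}{103892295059745454583629} + \frac{309415423249944 i \sqrt{50174}}{477707455178822309} \approx -10.807 + 0.14508 i$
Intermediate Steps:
$g{\left(b \right)} = 27 + b$
$M = - \frac{110477}{92598} + i \sqrt{50174}$ ($M = \left(-110477\right) \frac{1}{92598} + \sqrt{-50174} = - \frac{110477}{92598} + i \sqrt{50174} \approx -1.1931 + 224.0 i$)
$R = \frac{1545350143}{92598} + i \sqrt{50174}$ ($R = \left(- \frac{110477}{92598} + i \sqrt{50174}\right) - -16690 = \left(- \frac{110477}{92598} + i \sqrt{50174}\right) + 16690 = \frac{1545350143}{92598} + i \sqrt{50174} \approx 16689.0 + 224.0 i$)
$\frac{l}{R} + \frac{g{\left(-585 \right)}}{-217481} = - \frac{180430}{\frac{1545350143}{92598} + i \sqrt{50174}} + \frac{27 - 585}{-217481} = - \frac{180430}{\frac{1545350143}{92598} + i \sqrt{50174}} - - \frac{558}{217481} = - \frac{180430}{\frac{1545350143}{92598} + i \sqrt{50174}} + \frac{558}{217481} = \frac{558}{217481} - \frac{180430}{\frac{1545350143}{92598} + i \sqrt{50174}}$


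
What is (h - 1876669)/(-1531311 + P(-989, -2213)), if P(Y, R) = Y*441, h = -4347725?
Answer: 94309/29810 ≈ 3.1637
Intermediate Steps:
P(Y, R) = 441*Y
(h - 1876669)/(-1531311 + P(-989, -2213)) = (-4347725 - 1876669)/(-1531311 + 441*(-989)) = -6224394/(-1531311 - 436149) = -6224394/(-1967460) = -6224394*(-1/1967460) = 94309/29810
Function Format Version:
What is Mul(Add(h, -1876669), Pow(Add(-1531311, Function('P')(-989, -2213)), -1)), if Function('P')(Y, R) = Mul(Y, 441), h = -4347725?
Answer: Rational(94309, 29810) ≈ 3.1637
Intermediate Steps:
Function('P')(Y, R) = Mul(441, Y)
Mul(Add(h, -1876669), Pow(Add(-1531311, Function('P')(-989, -2213)), -1)) = Mul(Add(-4347725, -1876669), Pow(Add(-1531311, Mul(441, -989)), -1)) = Mul(-6224394, Pow(Add(-1531311, -436149), -1)) = Mul(-6224394, Pow(-1967460, -1)) = Mul(-6224394, Rational(-1, 1967460)) = Rational(94309, 29810)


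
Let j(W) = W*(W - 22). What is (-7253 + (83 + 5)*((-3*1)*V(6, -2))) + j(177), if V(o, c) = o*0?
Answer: 20182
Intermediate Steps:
V(o, c) = 0
j(W) = W*(-22 + W)
(-7253 + (83 + 5)*((-3*1)*V(6, -2))) + j(177) = (-7253 + (83 + 5)*(-3*1*0)) + 177*(-22 + 177) = (-7253 + 88*(-3*0)) + 177*155 = (-7253 + 88*0) + 27435 = (-7253 + 0) + 27435 = -7253 + 27435 = 20182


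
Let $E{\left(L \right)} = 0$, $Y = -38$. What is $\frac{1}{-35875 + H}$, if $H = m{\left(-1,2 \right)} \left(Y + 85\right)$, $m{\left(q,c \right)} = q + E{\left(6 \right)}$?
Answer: $- \frac{1}{35922} \approx -2.7838 \cdot 10^{-5}$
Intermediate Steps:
$m{\left(q,c \right)} = q$ ($m{\left(q,c \right)} = q + 0 = q$)
$H = -47$ ($H = - (-38 + 85) = \left(-1\right) 47 = -47$)
$\frac{1}{-35875 + H} = \frac{1}{-35875 - 47} = \frac{1}{-35922} = - \frac{1}{35922}$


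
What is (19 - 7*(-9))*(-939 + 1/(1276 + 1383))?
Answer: -204737600/2659 ≈ -76998.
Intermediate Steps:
(19 - 7*(-9))*(-939 + 1/(1276 + 1383)) = (19 + 63)*(-939 + 1/2659) = 82*(-939 + 1/2659) = 82*(-2496800/2659) = -204737600/2659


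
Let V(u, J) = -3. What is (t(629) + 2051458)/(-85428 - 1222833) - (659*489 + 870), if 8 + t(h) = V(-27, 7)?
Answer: -422728654028/1308261 ≈ -3.2312e+5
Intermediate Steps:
t(h) = -11 (t(h) = -8 - 3 = -11)
(t(629) + 2051458)/(-85428 - 1222833) - (659*489 + 870) = (-11 + 2051458)/(-85428 - 1222833) - (659*489 + 870) = 2051447/(-1308261) - (322251 + 870) = 2051447*(-1/1308261) - 1*323121 = -2051447/1308261 - 323121 = -422728654028/1308261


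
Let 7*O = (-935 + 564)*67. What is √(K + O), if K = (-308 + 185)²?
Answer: √11578 ≈ 107.60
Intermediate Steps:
O = -3551 (O = ((-935 + 564)*67)/7 = (-371*67)/7 = (⅐)*(-24857) = -3551)
K = 15129 (K = (-123)² = 15129)
√(K + O) = √(15129 - 3551) = √11578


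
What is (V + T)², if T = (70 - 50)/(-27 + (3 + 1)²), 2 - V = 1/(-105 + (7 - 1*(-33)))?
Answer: 19881/511225 ≈ 0.038889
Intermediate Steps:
V = 131/65 (V = 2 - 1/(-105 + (7 - 1*(-33))) = 2 - 1/(-105 + (7 + 33)) = 2 - 1/(-105 + 40) = 2 - 1/(-65) = 2 - 1*(-1/65) = 2 + 1/65 = 131/65 ≈ 2.0154)
T = -20/11 (T = 20/(-27 + 4²) = 20/(-27 + 16) = 20/(-11) = 20*(-1/11) = -20/11 ≈ -1.8182)
(V + T)² = (131/65 - 20/11)² = (141/715)² = 19881/511225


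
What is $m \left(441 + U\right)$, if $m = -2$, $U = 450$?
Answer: $-1782$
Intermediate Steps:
$m \left(441 + U\right) = - 2 \left(441 + 450\right) = \left(-2\right) 891 = -1782$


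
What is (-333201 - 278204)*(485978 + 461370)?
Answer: -579213303940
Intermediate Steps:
(-333201 - 278204)*(485978 + 461370) = -611405*947348 = -579213303940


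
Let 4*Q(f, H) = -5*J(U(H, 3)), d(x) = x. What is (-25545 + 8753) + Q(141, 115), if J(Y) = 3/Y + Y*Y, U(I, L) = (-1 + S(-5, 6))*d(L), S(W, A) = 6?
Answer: -34147/2 ≈ -17074.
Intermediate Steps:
U(I, L) = 5*L (U(I, L) = (-1 + 6)*L = 5*L)
J(Y) = Y² + 3/Y (J(Y) = 3/Y + Y² = Y² + 3/Y)
Q(f, H) = -563/2 (Q(f, H) = (-5*(3 + (5*3)³)/(5*3))/4 = (-5*(3 + 15³)/15)/4 = (-(3 + 3375)/3)/4 = (-3378/3)/4 = (-5*1126/5)/4 = (¼)*(-1126) = -563/2)
(-25545 + 8753) + Q(141, 115) = (-25545 + 8753) - 563/2 = -16792 - 563/2 = -34147/2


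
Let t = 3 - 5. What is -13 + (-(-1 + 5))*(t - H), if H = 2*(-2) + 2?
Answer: -13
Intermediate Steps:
t = -2
H = -2 (H = -4 + 2 = -2)
-13 + (-(-1 + 5))*(t - H) = -13 + (-(-1 + 5))*(-2 - 1*(-2)) = -13 + (-1*4)*(-2 + 2) = -13 - 4*0 = -13 + 0 = -13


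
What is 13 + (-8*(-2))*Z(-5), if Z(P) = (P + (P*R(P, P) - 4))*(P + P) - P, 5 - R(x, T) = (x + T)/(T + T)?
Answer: 4733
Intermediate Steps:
R(x, T) = 5 - (T + x)/(2*T) (R(x, T) = 5 - (x + T)/(T + T) = 5 - (T + x)/(2*T))
Z(P) = -P + 2*P*(-4 + 5*P) (Z(P) = (P + (P*((-P + 9*P)/(2*P)) - 4))*(P + P) - P = (P + (P*((8*P)/(2*P)) - 4))*(2*P) - P = (P + (P*4 - 4))*(2*P) - P = (P + (4*P - 4))*(2*P) - P = (P + (-4 + 4*P))*(2*P) - P = (-4 + 5*P)*(2*P) - P = 2*P*(-4 + 5*P) - P = -P + 2*P*(-4 + 5*P))
13 + (-8*(-2))*Z(-5) = 13 + (-8*(-2))*(-5*(-9 + 10*(-5))) = 13 + 16*(-5*(-9 - 50)) = 13 + 16*(-5*(-59)) = 13 + 16*295 = 13 + 4720 = 4733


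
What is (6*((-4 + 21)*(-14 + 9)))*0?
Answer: 0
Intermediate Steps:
(6*((-4 + 21)*(-14 + 9)))*0 = (6*(17*(-5)))*0 = (6*(-85))*0 = -510*0 = 0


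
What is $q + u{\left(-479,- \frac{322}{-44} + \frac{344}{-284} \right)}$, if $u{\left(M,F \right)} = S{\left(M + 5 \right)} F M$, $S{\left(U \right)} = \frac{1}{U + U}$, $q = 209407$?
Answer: $\frac{310089429013}{1480776} \approx 2.0941 \cdot 10^{5}$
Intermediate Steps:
$S{\left(U \right)} = \frac{1}{2 U}$
$u{\left(M,F \right)} = \frac{F M}{2 \left(5 + M\right)}$ ($u{\left(M,F \right)} = \frac{1}{2 \left(M + 5\right)} F M = \frac{1}{2 \left(5 + M\right)} F M = \frac{F}{2 \left(5 + M\right)} M = \frac{F M}{2 \left(5 + M\right)}$)
$q + u{\left(-479,- \frac{322}{-44} + \frac{344}{-284} \right)} = 209407 + \frac{1}{2} \left(- \frac{322}{-44} + \frac{344}{-284}\right) \left(-479\right) \frac{1}{5 - 479} = 209407 + \frac{1}{2} \left(\left(-322\right) \left(- \frac{1}{44}\right) + 344 \left(- \frac{1}{284}\right)\right) \left(-479\right) \frac{1}{-474} = 209407 + \frac{1}{2} \left(\frac{161}{22} - \frac{86}{71}\right) \left(-479\right) \left(- \frac{1}{474}\right) = 209407 + \frac{1}{2} \cdot \frac{9539}{1562} \left(-479\right) \left(- \frac{1}{474}\right) = 209407 + \frac{4569181}{1480776} = \frac{310089429013}{1480776}$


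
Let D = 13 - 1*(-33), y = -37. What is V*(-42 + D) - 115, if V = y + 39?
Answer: -107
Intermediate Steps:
D = 46 (D = 13 + 33 = 46)
V = 2 (V = -37 + 39 = 2)
V*(-42 + D) - 115 = 2*(-42 + 46) - 115 = 2*4 - 115 = 8 - 115 = -107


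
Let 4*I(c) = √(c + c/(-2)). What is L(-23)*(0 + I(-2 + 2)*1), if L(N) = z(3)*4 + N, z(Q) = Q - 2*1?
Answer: 0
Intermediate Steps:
z(Q) = -2 + Q (z(Q) = Q - 2 = -2 + Q)
L(N) = 4 + N (L(N) = (-2 + 3)*4 + N = 1*4 + N = 4 + N)
I(c) = √2*√c/8 (I(c) = √(c + c/(-2))/4 = √(c + c*(-½))/4 = √(c - c/2)/4 = √(c/2)/4 = (√2*√c/2)/4 = √2*√c/8)
L(-23)*(0 + I(-2 + 2)*1) = (4 - 23)*(0 + (√2*√(-2 + 2)/8)*1) = -19*(0 + (√2*√0/8)*1) = -19*(0 + ((⅛)*√2*0)*1) = -19*(0 + 0*1) = -19*(0 + 0) = -19*0 = 0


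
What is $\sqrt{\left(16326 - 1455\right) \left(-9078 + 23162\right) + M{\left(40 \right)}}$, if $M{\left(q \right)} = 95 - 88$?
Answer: $\sqrt{209443171} \approx 14472.0$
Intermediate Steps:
$M{\left(q \right)} = 7$
$\sqrt{\left(16326 - 1455\right) \left(-9078 + 23162\right) + M{\left(40 \right)}} = \sqrt{\left(16326 - 1455\right) \left(-9078 + 23162\right) + 7} = \sqrt{14871 \cdot 14084 + 7} = \sqrt{209443164 + 7} = \sqrt{209443171}$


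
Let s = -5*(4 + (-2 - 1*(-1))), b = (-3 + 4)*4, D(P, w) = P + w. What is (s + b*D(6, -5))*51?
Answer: -561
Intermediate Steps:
b = 4 (b = 1*4 = 4)
s = -15 (s = -5*(4 + (-2 + 1)) = -5*(4 - 1) = -5*3 = -15)
(s + b*D(6, -5))*51 = (-15 + 4*(6 - 5))*51 = (-15 + 4*1)*51 = (-15 + 4)*51 = -11*51 = -561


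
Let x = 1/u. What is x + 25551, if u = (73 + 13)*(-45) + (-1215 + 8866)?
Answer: 96608332/3781 ≈ 25551.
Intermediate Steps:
u = 3781 (u = 86*(-45) + 7651 = -3870 + 7651 = 3781)
x = 1/3781 ≈ 0.00026448
x + 25551 = 1/3781 + 25551 = 96608332/3781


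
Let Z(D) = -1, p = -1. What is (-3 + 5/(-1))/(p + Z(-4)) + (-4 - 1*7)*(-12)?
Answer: 136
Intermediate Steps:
(-3 + 5/(-1))/(p + Z(-4)) + (-4 - 1*7)*(-12) = (-3 + 5/(-1))/(-1 - 1) + (-4 - 1*7)*(-12) = (-3 + 5*(-1))/(-2) + (-4 - 7)*(-12) = (-3 - 5)*(-½) - 11*(-12) = -8*(-½) + 132 = 4 + 132 = 136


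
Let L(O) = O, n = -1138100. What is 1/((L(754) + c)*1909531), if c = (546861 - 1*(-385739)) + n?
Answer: -1/390968834126 ≈ -2.5577e-12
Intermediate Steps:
c = -205500 (c = (546861 - 1*(-385739)) - 1138100 = (546861 + 385739) - 1138100 = 932600 - 1138100 = -205500)
1/((L(754) + c)*1909531) = 1/((754 - 205500)*1909531) = (1/1909531)/(-204746) = -1/204746*1/1909531 = -1/390968834126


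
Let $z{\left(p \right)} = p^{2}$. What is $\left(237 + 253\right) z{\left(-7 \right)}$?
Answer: $24010$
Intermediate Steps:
$\left(237 + 253\right) z{\left(-7 \right)} = \left(237 + 253\right) \left(-7\right)^{2} = 490 \cdot 49 = 24010$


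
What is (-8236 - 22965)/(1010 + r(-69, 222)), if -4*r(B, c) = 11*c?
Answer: -62402/799 ≈ -78.100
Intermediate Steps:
r(B, c) = -11*c/4
(-8236 - 22965)/(1010 + r(-69, 222)) = (-8236 - 22965)/(1010 - 11/4*222) = -31201/(1010 - 1221/2) = -31201/799/2 = -31201*2/799 = -62402/799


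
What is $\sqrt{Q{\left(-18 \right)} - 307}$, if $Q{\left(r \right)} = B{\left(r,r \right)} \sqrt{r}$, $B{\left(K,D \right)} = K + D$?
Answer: $\sqrt{-307 - 108 i \sqrt{2}} \approx 4.2365 - 18.026 i$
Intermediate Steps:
$B{\left(K,D \right)} = D + K$
$Q{\left(r \right)} = 2 r^{\frac{3}{2}}$ ($Q{\left(r \right)} = \left(r + r\right) \sqrt{r} = 2 r \sqrt{r} = 2 r^{\frac{3}{2}}$)
$\sqrt{Q{\left(-18 \right)} - 307} = \sqrt{2 \left(-18\right)^{\frac{3}{2}} - 307} = \sqrt{2 \left(- 54 i \sqrt{2}\right) - 307} = \sqrt{- 108 i \sqrt{2} - 307} = \sqrt{-307 - 108 i \sqrt{2}}$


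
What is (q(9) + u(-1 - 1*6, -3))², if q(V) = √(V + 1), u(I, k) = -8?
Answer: (8 - √10)² ≈ 23.404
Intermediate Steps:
q(V) = √(1 + V)
(q(9) + u(-1 - 1*6, -3))² = (√(1 + 9) - 8)² = (√10 - 8)² = (-8 + √10)²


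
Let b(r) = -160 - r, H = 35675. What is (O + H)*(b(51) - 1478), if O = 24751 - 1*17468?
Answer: -72556062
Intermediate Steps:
O = 7283 (O = 24751 - 17468 = 7283)
(O + H)*(b(51) - 1478) = (7283 + 35675)*((-160 - 1*51) - 1478) = 42958*((-160 - 51) - 1478) = 42958*(-211 - 1478) = 42958*(-1689) = -72556062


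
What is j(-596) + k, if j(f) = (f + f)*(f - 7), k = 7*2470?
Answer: 736066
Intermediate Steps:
k = 17290
j(f) = 2*f*(-7 + f) (j(f) = (2*f)*(-7 + f) = 2*f*(-7 + f))
j(-596) + k = 2*(-596)*(-7 - 596) + 17290 = 2*(-596)*(-603) + 17290 = 718776 + 17290 = 736066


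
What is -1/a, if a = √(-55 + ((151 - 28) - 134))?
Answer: I*√66/66 ≈ 0.12309*I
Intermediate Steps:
a = I*√66 (a = √(-55 + (123 - 134)) = √(-55 - 11) = √(-66) = I*√66 ≈ 8.124*I)
-1/a = -1/(I*√66) = -(-1)*I*√66/66 = I*√66/66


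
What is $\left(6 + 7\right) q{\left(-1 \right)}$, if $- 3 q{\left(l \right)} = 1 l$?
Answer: $\frac{13}{3} \approx 4.3333$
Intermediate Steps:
$q{\left(l \right)} = - \frac{l}{3}$ ($q{\left(l \right)} = - \frac{1 l}{3} = - \frac{l}{3}$)
$\left(6 + 7\right) q{\left(-1 \right)} = \left(6 + 7\right) \left(\left(- \frac{1}{3}\right) \left(-1\right)\right) = 13 \cdot \frac{1}{3} = \frac{13}{3}$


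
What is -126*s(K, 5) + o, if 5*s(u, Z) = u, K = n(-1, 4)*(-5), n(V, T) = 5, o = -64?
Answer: 566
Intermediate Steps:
K = -25 (K = 5*(-5) = -25)
s(u, Z) = u/5
-126*s(K, 5) + o = -126*(-25)/5 - 64 = -126*(-5) - 64 = 630 - 64 = 566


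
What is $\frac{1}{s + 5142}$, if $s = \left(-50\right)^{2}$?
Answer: $\frac{1}{7642} \approx 0.00013086$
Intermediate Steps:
$s = 2500$
$\frac{1}{s + 5142} = \frac{1}{2500 + 5142} = \frac{1}{7642}$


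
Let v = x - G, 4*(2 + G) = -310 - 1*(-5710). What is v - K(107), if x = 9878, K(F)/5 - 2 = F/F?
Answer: 8515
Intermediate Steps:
K(F) = 15 (K(F) = 10 + 5*(F/F) = 10 + 5*1 = 10 + 5 = 15)
G = 1348 (G = -2 + (-310 - 1*(-5710))/4 = -2 + (-310 + 5710)/4 = -2 + (1/4)*5400 = -2 + 1350 = 1348)
v = 8530 (v = 9878 - 1*1348 = 9878 - 1348 = 8530)
v - K(107) = 8530 - 1*15 = 8530 - 15 = 8515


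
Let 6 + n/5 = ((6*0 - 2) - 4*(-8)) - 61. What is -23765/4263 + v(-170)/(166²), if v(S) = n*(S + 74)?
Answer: -2954885/599343 ≈ -4.9302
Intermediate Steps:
n = -185 (n = -30 + 5*(((6*0 - 2) - 4*(-8)) - 61) = -30 + 5*(((0 - 2) + 32) - 61) = -30 + 5*((-2 + 32) - 61) = -30 + 5*(30 - 61) = -30 + 5*(-31) = -30 - 155 = -185)
v(S) = -13690 - 185*S (v(S) = -185*(S + 74) = -185*(74 + S) = -13690 - 185*S)
-23765/4263 + v(-170)/(166²) = -23765/4263 + (-13690 - 185*(-170))/(166²) = -23765*1/4263 + (-13690 + 31450)/27556 = -485/87 + 17760*(1/27556) = -485/87 + 4440/6889 = -2954885/599343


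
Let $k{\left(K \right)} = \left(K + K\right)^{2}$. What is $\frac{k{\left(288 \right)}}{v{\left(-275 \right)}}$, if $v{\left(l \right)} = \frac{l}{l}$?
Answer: $331776$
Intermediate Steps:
$v{\left(l \right)} = 1$
$k{\left(K \right)} = 4 K^{2}$ ($k{\left(K \right)} = \left(2 K\right)^{2} = 4 K^{2}$)
$\frac{k{\left(288 \right)}}{v{\left(-275 \right)}} = \frac{4 \cdot 288^{2}}{1} = 4 \cdot 82944 \cdot 1 = 331776 \cdot 1 = 331776$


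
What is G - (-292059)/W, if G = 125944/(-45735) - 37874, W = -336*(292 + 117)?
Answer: -79357345483327/2095028880 ≈ -37879.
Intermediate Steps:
W = -137424 (W = -336*409 = -137424)
G = -1732293334/45735 (G = 125944*(-1/45735) - 37874 = -125944/45735 - 37874 = -1732293334/45735 ≈ -37877.)
G - (-292059)/W = -1732293334/45735 - (-292059)/(-137424) = -1732293334/45735 - (-292059)*(-1)/137424 = -1732293334/45735 - 1*97353/45808 = -1732293334/45735 - 97353/45808 = -79357345483327/2095028880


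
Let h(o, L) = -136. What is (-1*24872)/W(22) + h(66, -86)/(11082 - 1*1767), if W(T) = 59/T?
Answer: -5097026984/549585 ≈ -9274.3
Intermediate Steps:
(-1*24872)/W(22) + h(66, -86)/(11082 - 1*1767) = (-1*24872)/((59/22)) - 136/(11082 - 1*1767) = -24872/(59*(1/22)) - 136/(11082 - 1767) = -24872/59/22 - 136/9315 = -24872*22/59 - 136*1/9315 = -547184/59 - 136/9315 = -5097026984/549585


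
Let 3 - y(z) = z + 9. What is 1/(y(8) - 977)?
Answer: -1/991 ≈ -0.0010091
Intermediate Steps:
y(z) = -6 - z (y(z) = 3 - (z + 9) = 3 - (9 + z) = 3 + (-9 - z) = -6 - z)
1/(y(8) - 977) = 1/((-6 - 1*8) - 977) = 1/((-6 - 8) - 977) = 1/(-14 - 977) = 1/(-991) = -1/991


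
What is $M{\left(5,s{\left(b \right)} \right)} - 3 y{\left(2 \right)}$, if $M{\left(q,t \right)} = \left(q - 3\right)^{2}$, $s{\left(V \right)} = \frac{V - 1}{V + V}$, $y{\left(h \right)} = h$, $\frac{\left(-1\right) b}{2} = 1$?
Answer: $-2$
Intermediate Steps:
$b = -2$ ($b = \left(-2\right) 1 = -2$)
$s{\left(V \right)} = \frac{-1 + V}{2 V}$
$M{\left(q,t \right)} = \left(-3 + q\right)^{2}$
$M{\left(5,s{\left(b \right)} \right)} - 3 y{\left(2 \right)} = \left(-3 + 5\right)^{2} - 6 = 2^{2} - 6 = 4 - 6 = -2$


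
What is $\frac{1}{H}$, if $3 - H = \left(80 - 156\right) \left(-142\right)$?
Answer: $- \frac{1}{10789} \approx -9.2687 \cdot 10^{-5}$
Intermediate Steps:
$H = -10789$ ($H = 3 - \left(80 - 156\right) \left(-142\right) = 3 - \left(-76\right) \left(-142\right) = 3 - 10792 = -10789$)
$\frac{1}{H} = \frac{1}{-10789} = - \frac{1}{10789}$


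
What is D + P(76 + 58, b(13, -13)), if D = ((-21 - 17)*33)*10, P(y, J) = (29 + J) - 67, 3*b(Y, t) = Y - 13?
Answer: -12578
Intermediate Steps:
b(Y, t) = -13/3 + Y/3 (b(Y, t) = (Y - 13)/3 = (-13 + Y)/3 = -13/3 + Y/3)
P(y, J) = -38 + J
D = -12540 (D = -38*33*10 = -1254*10 = -12540)
D + P(76 + 58, b(13, -13)) = -12540 + (-38 + (-13/3 + (1/3)*13)) = -12540 + (-38 + (-13/3 + 13/3)) = -12540 + (-38 + 0) = -12540 - 38 = -12578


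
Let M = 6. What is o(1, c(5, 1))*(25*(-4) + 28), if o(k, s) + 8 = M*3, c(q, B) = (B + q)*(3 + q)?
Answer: -720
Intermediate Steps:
c(q, B) = (3 + q)*(B + q)
o(k, s) = 10 (o(k, s) = -8 + 6*3 = -8 + 18 = 10)
o(1, c(5, 1))*(25*(-4) + 28) = 10*(25*(-4) + 28) = 10*(-100 + 28) = 10*(-72) = -720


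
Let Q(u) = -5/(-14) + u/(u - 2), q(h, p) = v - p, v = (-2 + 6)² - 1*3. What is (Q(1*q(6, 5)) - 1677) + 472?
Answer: -50539/42 ≈ -1203.3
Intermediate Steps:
v = 13 (v = 4² - 3 = 16 - 3 = 13)
q(h, p) = 13 - p
Q(u) = 5/14 + u/(-2 + u) (Q(u) = -5*(-1/14) + u/(-2 + u) = 5/14 + u/(-2 + u))
(Q(1*q(6, 5)) - 1677) + 472 = ((-10 + 19*(1*(13 - 1*5)))/(14*(-2 + 1*(13 - 1*5))) - 1677) + 472 = ((-10 + 19*(1*(13 - 5)))/(14*(-2 + 1*(13 - 5))) - 1677) + 472 = ((-10 + 19*(1*8))/(14*(-2 + 1*8)) - 1677) + 472 = ((-10 + 19*8)/(14*(-2 + 8)) - 1677) + 472 = ((1/14)*(-10 + 152)/6 - 1677) + 472 = ((1/14)*(⅙)*142 - 1677) + 472 = (71/42 - 1677) + 472 = -70363/42 + 472 = -50539/42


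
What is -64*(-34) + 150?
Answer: 2326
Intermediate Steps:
-64*(-34) + 150 = 2176 + 150 = 2326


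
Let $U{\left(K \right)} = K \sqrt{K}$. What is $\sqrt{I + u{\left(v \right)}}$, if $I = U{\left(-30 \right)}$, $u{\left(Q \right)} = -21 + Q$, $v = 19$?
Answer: $\sqrt{-2 - 30 i \sqrt{30}} \approx 9.0091 - 9.1195 i$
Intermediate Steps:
$U{\left(K \right)} = K^{\frac{3}{2}}$
$I = - 30 i \sqrt{30}$ ($I = \left(-30\right)^{\frac{3}{2}} = - 30 i \sqrt{30} \approx - 164.32 i$)
$\sqrt{I + u{\left(v \right)}} = \sqrt{- 30 i \sqrt{30} + \left(-21 + 19\right)} = \sqrt{- 30 i \sqrt{30} - 2} = \sqrt{-2 - 30 i \sqrt{30}}$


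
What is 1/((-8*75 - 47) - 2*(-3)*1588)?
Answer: 1/8881 ≈ 0.00011260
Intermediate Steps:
1/((-8*75 - 47) - 2*(-3)*1588) = 1/((-600 - 47) + 6*1588) = 1/(-647 + 9528) = 1/8881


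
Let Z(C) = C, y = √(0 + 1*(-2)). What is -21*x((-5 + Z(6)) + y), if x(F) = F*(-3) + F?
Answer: 42 + 42*I*√2 ≈ 42.0 + 59.397*I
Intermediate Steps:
y = I*√2 (y = √(0 - 2) = √(-2) = I*√2 ≈ 1.4142*I)
x(F) = -2*F (x(F) = -3*F + F = -2*F)
-21*x((-5 + Z(6)) + y) = -(-42)*((-5 + 6) + I*√2) = -(-42)*(1 + I*√2) = -21*(-2 - 2*I*√2) = 42 + 42*I*√2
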